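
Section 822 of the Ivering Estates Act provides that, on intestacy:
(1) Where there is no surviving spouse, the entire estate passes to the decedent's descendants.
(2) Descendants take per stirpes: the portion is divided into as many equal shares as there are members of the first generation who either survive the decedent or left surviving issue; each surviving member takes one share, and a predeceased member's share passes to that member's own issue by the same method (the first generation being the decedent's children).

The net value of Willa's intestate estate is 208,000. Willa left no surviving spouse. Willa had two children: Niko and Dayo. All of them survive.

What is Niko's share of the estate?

The entire 208,000 passes to the descendants.
That amount (208,000) is divided into 2 shares of 104,000: Niko and Dayo each take 104,000.

Niko receives 104,000.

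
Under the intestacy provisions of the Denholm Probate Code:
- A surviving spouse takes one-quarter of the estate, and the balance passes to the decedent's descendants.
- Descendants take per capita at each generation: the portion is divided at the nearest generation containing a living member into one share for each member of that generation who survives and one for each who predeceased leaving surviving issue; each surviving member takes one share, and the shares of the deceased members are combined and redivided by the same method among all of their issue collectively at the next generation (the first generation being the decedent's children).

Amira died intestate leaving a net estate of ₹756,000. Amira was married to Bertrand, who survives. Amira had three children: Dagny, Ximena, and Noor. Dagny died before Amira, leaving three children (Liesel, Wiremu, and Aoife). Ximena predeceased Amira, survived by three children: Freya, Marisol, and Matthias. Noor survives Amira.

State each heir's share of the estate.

Bertrand: ₹189,000; Liesel: ₹63,000; Wiremu: ₹63,000; Aoife: ₹63,000; Freya: ₹63,000; Marisol: ₹63,000; Matthias: ₹63,000; Noor: ₹189,000

Bertrand takes one-quarter of ₹756,000 = ₹189,000. The remaining ₹567,000 passes to the descendants.
The descendants' portion (₹567,000) is divided at the children's generation into 3 shares of ₹189,000. Noor takes ₹189,000. The 2 shares of the deceased (Dagny and Ximena) are combined into a pool of ₹378,000.
That pool (₹378,000) is divided at the grandchildren's generation equally among Liesel, Wiremu, Aoife, Freya, Marisol, and Matthias: ₹63,000 each.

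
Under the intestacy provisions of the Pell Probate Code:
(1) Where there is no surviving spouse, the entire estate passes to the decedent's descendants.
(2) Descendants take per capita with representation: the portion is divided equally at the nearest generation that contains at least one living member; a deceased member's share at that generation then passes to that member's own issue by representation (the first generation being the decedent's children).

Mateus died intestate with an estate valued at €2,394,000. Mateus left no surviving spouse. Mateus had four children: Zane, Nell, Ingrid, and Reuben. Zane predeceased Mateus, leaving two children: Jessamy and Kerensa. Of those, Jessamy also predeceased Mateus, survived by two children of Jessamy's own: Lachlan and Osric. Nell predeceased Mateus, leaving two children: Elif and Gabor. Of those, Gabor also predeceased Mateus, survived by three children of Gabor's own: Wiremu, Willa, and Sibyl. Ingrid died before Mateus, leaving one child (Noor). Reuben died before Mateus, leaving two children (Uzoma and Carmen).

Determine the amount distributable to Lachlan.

Lachlan receives €171,000.

The entire €2,394,000 passes to the descendants.
No child survives, so the initial division is made at the grandchildren's generation.
That amount (€2,394,000) is divided into 7 shares of €342,000: Kerensa, Elif, Noor, Uzoma, and Carmen each take €342,000; Jessamy's €342,000 share passes to Jessamy's issue; Gabor's €342,000 share passes to Gabor's issue.
Jessamy's share (€342,000) is divided into 2 shares of €171,000: Lachlan and Osric each take €171,000.
Gabor's share (€342,000) is divided into 3 shares of €114,000: Wiremu, Willa, and Sibyl each take €114,000.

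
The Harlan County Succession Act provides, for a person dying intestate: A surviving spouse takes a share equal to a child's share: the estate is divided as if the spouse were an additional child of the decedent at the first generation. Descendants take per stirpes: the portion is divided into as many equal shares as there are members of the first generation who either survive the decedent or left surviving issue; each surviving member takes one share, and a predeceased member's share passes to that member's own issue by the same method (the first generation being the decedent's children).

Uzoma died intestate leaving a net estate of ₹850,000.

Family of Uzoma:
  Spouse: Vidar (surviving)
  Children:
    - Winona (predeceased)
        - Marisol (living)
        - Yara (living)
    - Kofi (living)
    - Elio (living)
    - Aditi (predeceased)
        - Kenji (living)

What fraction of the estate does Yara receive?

The spouse counts as an additional share at the children's level, so there are 5 primary shares of ₹170,000. Vidar takes one such share (₹170,000).
The children's combined portion (₹680,000) is divided into 4 shares of ₹170,000: Kofi and Elio each take ₹170,000; Winona's ₹170,000 share passes to Winona's issue; Aditi's ₹170,000 share passes to Aditi's issue.
Winona's share (₹170,000) is divided into 2 shares of ₹85,000: Marisol and Yara each take ₹85,000.
Aditi's share (₹170,000) passes entirely to Kenji.

Yara receives 1/10 of the estate.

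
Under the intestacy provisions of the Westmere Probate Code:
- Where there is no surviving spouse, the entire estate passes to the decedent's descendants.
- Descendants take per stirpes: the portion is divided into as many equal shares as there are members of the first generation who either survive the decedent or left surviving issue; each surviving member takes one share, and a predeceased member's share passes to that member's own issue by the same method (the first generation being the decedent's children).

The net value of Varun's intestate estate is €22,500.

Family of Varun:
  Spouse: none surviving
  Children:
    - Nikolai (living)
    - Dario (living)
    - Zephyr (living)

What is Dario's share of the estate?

The entire €22,500 passes to the descendants.
That amount (€22,500) is divided into 3 shares of €7,500: Nikolai, Dario, and Zephyr each take €7,500.

Dario receives €7,500.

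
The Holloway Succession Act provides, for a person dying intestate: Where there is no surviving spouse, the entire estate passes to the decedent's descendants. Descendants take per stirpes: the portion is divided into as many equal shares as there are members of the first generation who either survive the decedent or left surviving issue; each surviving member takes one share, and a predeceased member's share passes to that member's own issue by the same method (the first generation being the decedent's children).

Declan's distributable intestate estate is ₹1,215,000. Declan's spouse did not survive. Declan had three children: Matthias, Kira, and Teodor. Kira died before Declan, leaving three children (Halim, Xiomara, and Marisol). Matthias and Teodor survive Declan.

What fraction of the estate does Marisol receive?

The entire ₹1,215,000 passes to the descendants.
That amount (₹1,215,000) is divided into 3 shares of ₹405,000: Matthias and Teodor each take ₹405,000; Kira's ₹405,000 share passes to Kira's issue.
Kira's share (₹405,000) is divided into 3 shares of ₹135,000: Halim, Xiomara, and Marisol each take ₹135,000.

Marisol receives 1/9 of the estate.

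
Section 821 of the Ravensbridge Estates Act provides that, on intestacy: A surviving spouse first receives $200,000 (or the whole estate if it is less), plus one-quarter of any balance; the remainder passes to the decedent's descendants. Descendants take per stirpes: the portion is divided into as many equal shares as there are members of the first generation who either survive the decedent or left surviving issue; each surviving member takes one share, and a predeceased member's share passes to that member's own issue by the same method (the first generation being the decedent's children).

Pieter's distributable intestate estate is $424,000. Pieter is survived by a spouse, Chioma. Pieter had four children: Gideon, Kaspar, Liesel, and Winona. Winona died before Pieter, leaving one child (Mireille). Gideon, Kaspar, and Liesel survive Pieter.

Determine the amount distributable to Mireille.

Mireille receives $42,000.

Chioma first takes $200,000, leaving a balance of $224,000. Chioma then takes one-quarter of the balance ($56,000), for a total of $256,000. The remaining $168,000 passes to the descendants.
The descendants' portion ($168,000) is divided into 4 shares of $42,000: Gideon, Kaspar, and Liesel each take $42,000; Winona's $42,000 share passes to Winona's issue.
Winona's share ($42,000) passes entirely to Mireille.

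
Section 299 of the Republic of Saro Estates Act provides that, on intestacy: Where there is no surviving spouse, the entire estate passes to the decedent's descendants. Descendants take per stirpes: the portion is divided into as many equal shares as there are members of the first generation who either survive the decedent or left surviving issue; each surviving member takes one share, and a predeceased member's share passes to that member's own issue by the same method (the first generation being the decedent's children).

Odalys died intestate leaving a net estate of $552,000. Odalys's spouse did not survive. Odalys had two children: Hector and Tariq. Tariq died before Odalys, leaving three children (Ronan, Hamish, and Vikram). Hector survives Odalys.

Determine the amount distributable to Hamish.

The entire $552,000 passes to the descendants.
That amount ($552,000) is divided into 2 shares of $276,000: Hector takes $276,000; Tariq's $276,000 share passes to Tariq's issue.
Tariq's share ($276,000) is divided into 3 shares of $92,000: Ronan, Hamish, and Vikram each take $92,000.

Hamish receives $92,000.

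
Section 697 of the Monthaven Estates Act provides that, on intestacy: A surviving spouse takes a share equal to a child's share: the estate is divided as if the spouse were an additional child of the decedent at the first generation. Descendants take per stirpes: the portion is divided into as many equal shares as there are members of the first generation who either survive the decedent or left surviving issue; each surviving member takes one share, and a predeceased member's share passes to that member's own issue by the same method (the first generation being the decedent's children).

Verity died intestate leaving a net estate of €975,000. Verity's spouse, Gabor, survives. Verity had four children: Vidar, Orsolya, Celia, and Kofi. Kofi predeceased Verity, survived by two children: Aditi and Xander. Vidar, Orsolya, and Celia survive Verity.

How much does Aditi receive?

Aditi receives €97,500.

The spouse counts as an additional share at the children's level, so there are 5 primary shares of €195,000. Gabor takes one such share (€195,000).
The children's combined portion (€780,000) is divided into 4 shares of €195,000: Vidar, Orsolya, and Celia each take €195,000; Kofi's €195,000 share passes to Kofi's issue.
Kofi's share (€195,000) is divided into 2 shares of €97,500: Aditi and Xander each take €97,500.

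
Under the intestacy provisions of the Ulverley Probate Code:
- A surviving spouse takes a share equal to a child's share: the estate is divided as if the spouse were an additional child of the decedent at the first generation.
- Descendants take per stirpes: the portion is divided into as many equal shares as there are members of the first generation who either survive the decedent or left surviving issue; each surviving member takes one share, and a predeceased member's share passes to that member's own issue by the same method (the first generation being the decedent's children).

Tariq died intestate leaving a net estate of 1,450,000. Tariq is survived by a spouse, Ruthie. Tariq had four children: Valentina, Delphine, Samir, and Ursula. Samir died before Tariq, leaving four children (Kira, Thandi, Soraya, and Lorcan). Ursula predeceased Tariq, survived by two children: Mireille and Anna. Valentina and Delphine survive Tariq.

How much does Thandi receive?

Thandi receives 72,500.

The spouse counts as an additional share at the children's level, so there are 5 primary shares of 290,000. Ruthie takes one such share (290,000).
The children's combined portion (1,160,000) is divided into 4 shares of 290,000: Valentina and Delphine each take 290,000; Samir's 290,000 share passes to Samir's issue; Ursula's 290,000 share passes to Ursula's issue.
Samir's share (290,000) is divided into 4 shares of 72,500: Kira, Thandi, Soraya, and Lorcan each take 72,500.
Ursula's share (290,000) is divided into 2 shares of 145,000: Mireille and Anna each take 145,000.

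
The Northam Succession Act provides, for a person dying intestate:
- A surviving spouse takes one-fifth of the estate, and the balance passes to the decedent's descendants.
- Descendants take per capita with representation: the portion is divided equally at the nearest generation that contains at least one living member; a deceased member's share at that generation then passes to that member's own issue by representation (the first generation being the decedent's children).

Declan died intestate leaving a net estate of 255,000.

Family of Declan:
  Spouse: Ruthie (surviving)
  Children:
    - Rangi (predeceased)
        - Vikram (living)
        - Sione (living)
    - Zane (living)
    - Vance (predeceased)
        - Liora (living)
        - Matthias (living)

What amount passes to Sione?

Sione receives 34,000.

Ruthie takes one-fifth of 255,000 = 51,000. The remaining 204,000 passes to the descendants.
The descendants' portion (204,000) is divided into 3 shares of 68,000: Zane takes 68,000; Rangi's 68,000 share passes to Rangi's issue; Vance's 68,000 share passes to Vance's issue.
Rangi's share (68,000) is divided into 2 shares of 34,000: Vikram and Sione each take 34,000.
Vance's share (68,000) is divided into 2 shares of 34,000: Liora and Matthias each take 34,000.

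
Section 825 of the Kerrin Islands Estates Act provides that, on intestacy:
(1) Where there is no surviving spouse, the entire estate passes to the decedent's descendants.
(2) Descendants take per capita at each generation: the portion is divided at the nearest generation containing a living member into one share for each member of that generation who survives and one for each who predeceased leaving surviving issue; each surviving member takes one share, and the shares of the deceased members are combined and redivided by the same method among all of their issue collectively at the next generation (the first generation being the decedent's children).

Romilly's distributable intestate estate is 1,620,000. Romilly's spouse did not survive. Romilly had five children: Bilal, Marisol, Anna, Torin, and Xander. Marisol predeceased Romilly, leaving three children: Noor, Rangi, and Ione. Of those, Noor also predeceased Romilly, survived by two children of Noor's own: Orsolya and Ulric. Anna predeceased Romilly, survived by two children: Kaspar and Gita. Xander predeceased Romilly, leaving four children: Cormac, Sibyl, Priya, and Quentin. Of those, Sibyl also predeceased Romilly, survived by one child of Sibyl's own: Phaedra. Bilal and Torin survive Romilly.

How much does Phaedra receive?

Phaedra receives 72,000.

The entire 1,620,000 passes to the descendants.
That amount (1,620,000) is divided at the children's generation into 5 shares of 324,000. Bilal and Torin each take 324,000. The 3 shares of the deceased (Marisol, Anna, and Xander) are combined into a pool of 972,000.
That pool (972,000) is divided at the grandchildren's generation into 9 shares of 108,000. Rangi, Ione, Kaspar, Gita, Cormac, Priya, and Quentin each take 108,000. The 2 shares of the deceased (Noor and Sibyl) are combined into a pool of 216,000.
That pool (216,000) is divided at the great-grandchildren's generation equally among Orsolya, Ulric, and Phaedra: 72,000 each.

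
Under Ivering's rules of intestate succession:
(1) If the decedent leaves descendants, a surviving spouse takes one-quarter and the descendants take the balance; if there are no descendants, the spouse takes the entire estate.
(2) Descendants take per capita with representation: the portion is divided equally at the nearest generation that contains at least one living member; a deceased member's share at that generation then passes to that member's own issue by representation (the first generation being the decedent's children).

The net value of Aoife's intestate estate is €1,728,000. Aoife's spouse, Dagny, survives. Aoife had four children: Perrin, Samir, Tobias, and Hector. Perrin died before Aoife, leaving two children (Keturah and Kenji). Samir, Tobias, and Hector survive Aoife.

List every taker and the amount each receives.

Dagny: €432,000; Keturah: €162,000; Kenji: €162,000; Samir: €324,000; Tobias: €324,000; Hector: €324,000

Dagny takes one-quarter of €1,728,000 = €432,000. The remaining €1,296,000 passes to the descendants.
The descendants' portion (€1,296,000) is divided into 4 shares of €324,000: Samir, Tobias, and Hector each take €324,000; Perrin's €324,000 share passes to Perrin's issue.
Perrin's share (€324,000) is divided into 2 shares of €162,000: Keturah and Kenji each take €162,000.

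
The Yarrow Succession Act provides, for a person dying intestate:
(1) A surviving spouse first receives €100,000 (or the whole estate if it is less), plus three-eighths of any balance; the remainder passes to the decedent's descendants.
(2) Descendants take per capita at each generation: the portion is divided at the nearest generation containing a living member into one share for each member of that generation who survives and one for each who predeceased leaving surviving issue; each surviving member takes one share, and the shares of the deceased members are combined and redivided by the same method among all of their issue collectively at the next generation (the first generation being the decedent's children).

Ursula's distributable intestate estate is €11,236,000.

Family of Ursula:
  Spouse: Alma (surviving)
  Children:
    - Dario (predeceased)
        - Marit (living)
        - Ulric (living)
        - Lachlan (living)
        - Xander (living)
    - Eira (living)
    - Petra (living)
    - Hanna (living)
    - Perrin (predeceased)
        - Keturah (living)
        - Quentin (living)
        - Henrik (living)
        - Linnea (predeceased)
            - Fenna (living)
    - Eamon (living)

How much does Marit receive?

Alma first takes €100,000, leaving a balance of €11,136,000. Alma then takes three-eighths of the balance (€4,176,000), for a total of €4,276,000. The remaining €6,960,000 passes to the descendants.
The descendants' portion (€6,960,000) is divided at the children's generation into 6 shares of €1,160,000. Eira, Petra, Hanna, and Eamon each take €1,160,000. The 2 shares of the deceased (Dario and Perrin) are combined into a pool of €2,320,000.
That pool (€2,320,000) is divided at the grandchildren's generation into 8 shares of €290,000. Marit, Ulric, Lachlan, Xander, Keturah, Quentin, and Henrik each take €290,000. The remaining share for the deceased Linnea (€290,000) is carried to the next generation.
That pool (€290,000) passes entirely to Fenna, the sole taker at the great-grandchildren's generation.

Marit receives €290,000.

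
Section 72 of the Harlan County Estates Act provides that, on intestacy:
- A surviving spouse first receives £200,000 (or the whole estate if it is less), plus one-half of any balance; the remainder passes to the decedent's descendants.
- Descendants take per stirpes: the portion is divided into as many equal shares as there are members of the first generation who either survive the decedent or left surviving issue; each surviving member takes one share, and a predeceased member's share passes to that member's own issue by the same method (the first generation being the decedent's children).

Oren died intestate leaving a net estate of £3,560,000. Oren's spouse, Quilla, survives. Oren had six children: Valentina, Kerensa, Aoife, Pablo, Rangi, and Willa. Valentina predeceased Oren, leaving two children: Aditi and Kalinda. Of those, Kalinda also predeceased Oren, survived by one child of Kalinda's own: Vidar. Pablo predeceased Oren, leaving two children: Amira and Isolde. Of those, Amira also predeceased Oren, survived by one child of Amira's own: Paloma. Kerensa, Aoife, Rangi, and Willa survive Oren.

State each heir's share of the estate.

Quilla: £1,880,000; Aditi: £140,000; Vidar: £140,000; Kerensa: £280,000; Aoife: £280,000; Paloma: £140,000; Isolde: £140,000; Rangi: £280,000; Willa: £280,000

Quilla first takes £200,000, leaving a balance of £3,360,000. Quilla then takes one-half of the balance (£1,680,000), for a total of £1,880,000. The remaining £1,680,000 passes to the descendants.
The descendants' portion (£1,680,000) is divided into 6 shares of £280,000: Kerensa, Aoife, Rangi, and Willa each take £280,000; Valentina's £280,000 share passes to Valentina's issue; Pablo's £280,000 share passes to Pablo's issue.
Valentina's share (£280,000) is divided into 2 shares of £140,000: Aditi takes £140,000; Kalinda's £140,000 share passes to Kalinda's issue.
Kalinda's share (£140,000) passes entirely to Vidar.
Pablo's share (£280,000) is divided into 2 shares of £140,000: Isolde takes £140,000; Amira's £140,000 share passes to Amira's issue.
Amira's share (£140,000) passes entirely to Paloma.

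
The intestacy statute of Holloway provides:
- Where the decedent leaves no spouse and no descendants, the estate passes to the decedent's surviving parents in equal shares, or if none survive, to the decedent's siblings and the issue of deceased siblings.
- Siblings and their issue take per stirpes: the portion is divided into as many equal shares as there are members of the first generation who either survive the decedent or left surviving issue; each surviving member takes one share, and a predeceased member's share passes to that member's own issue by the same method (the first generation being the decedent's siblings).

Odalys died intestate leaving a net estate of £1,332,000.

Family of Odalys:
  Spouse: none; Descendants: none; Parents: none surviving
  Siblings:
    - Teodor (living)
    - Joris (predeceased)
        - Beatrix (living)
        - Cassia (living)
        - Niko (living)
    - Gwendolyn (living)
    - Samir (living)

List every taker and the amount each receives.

Teodor: £333,000; Beatrix: £111,000; Cassia: £111,000; Niko: £111,000; Gwendolyn: £333,000; Samir: £333,000

The entire £1,332,000 passes to the siblings and their issue.
That amount (£1,332,000) is divided into 4 shares of £333,000: Teodor, Gwendolyn, and Samir each take £333,000; Joris's £333,000 share passes to Joris's issue.
Joris's share (£333,000) is divided into 3 shares of £111,000: Beatrix, Cassia, and Niko each take £111,000.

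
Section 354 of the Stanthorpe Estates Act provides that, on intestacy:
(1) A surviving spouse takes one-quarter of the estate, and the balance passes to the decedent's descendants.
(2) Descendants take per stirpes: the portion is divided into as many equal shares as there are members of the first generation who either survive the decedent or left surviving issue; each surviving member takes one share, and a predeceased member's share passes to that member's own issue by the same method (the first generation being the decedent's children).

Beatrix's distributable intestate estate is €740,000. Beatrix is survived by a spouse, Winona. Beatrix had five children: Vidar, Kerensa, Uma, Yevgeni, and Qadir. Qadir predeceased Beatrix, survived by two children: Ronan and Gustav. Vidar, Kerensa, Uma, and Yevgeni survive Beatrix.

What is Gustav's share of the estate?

Gustav receives €55,500.

Winona takes one-quarter of €740,000 = €185,000. The remaining €555,000 passes to the descendants.
The descendants' portion (€555,000) is divided into 5 shares of €111,000: Vidar, Kerensa, Uma, and Yevgeni each take €111,000; Qadir's €111,000 share passes to Qadir's issue.
Qadir's share (€111,000) is divided into 2 shares of €55,500: Ronan and Gustav each take €55,500.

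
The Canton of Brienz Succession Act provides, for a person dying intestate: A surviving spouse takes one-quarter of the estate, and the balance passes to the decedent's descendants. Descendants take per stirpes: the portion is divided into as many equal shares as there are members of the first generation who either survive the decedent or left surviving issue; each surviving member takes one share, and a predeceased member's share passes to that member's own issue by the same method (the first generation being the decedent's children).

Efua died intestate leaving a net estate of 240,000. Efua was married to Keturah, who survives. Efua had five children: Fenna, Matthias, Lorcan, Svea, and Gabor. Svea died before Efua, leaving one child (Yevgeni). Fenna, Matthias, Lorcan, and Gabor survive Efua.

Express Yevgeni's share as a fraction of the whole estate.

Keturah takes one-quarter of 240,000 = 60,000. The remaining 180,000 passes to the descendants.
The descendants' portion (180,000) is divided into 5 shares of 36,000: Fenna, Matthias, Lorcan, and Gabor each take 36,000; Svea's 36,000 share passes to Svea's issue.
Svea's share (36,000) passes entirely to Yevgeni.

Yevgeni receives 3/20 of the estate.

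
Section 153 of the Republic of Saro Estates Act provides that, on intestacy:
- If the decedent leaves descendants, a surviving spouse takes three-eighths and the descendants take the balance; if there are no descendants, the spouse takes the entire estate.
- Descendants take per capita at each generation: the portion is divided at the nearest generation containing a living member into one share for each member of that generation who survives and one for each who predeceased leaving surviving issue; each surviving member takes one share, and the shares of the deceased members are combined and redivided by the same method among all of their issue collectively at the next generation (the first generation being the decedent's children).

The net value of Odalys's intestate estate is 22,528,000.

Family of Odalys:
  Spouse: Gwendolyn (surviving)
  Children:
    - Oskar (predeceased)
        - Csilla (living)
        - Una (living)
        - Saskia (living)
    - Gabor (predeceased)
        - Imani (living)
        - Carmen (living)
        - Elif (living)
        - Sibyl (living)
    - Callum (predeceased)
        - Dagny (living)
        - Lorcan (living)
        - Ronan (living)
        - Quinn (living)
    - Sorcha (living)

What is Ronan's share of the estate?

Ronan receives 960,000.

Gwendolyn takes three-eighths of 22,528,000 = 8,448,000. The remaining 14,080,000 passes to the descendants.
The descendants' portion (14,080,000) is divided at the children's generation into 4 shares of 3,520,000. Sorcha takes 3,520,000. The 3 shares of the deceased (Oskar, Gabor, and Callum) are combined into a pool of 10,560,000.
That pool (10,560,000) is divided at the grandchildren's generation equally among Csilla, Una, Saskia, Imani, Carmen, Elif, Sibyl, Dagny, Lorcan, Ronan, and Quinn: 960,000 each.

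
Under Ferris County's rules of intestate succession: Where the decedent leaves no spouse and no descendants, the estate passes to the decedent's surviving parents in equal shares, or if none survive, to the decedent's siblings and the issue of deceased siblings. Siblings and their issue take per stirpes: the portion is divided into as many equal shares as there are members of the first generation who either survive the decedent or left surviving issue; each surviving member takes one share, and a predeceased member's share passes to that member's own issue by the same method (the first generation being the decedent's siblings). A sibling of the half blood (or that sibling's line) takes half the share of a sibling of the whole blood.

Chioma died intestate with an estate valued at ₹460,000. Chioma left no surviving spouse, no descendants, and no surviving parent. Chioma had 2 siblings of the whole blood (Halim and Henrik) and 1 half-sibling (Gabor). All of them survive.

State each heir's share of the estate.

The entire ₹460,000 passes to the siblings and their issue.
Counting each half-blood sibling's line as half a unit, there are 5/2 units in ₹460,000, so one unit is ₹184,000. Whole-blood lines (Halim and Henrik) take ₹184,000 each; half-blood lines (Gabor) take ₹92,000 each.

Halim: ₹184,000; Henrik: ₹184,000; Gabor: ₹92,000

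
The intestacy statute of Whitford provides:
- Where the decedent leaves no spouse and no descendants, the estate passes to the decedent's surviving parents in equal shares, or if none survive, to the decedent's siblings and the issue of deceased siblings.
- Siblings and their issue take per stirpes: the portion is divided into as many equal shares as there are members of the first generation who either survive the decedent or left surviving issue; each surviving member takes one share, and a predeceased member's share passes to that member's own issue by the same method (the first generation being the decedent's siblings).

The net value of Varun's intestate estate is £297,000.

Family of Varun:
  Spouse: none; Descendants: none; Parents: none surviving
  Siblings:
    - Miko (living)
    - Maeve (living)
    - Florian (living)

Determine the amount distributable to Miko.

Miko receives £99,000.

The entire £297,000 passes to the siblings and their issue.
That amount (£297,000) is divided into 3 shares of £99,000: Miko, Maeve, and Florian each take £99,000.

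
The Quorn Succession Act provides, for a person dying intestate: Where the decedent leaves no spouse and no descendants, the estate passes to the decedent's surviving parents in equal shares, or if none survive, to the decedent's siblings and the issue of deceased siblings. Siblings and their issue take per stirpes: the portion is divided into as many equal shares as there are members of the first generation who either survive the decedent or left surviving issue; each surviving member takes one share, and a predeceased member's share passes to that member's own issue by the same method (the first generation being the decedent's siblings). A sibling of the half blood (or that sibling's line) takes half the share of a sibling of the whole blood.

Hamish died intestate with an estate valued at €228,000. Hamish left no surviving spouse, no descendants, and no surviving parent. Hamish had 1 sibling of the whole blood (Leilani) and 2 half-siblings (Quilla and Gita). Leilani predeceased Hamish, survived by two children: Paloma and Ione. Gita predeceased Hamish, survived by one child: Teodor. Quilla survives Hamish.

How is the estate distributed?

The entire €228,000 passes to the siblings and their issue.
Counting each half-blood sibling's line as half a unit, there are 2 units in €228,000, so one unit is €114,000. Whole-blood lines (Leilani) take €114,000 each; half-blood lines (Quilla and Gita) take €57,000 each.
Leilani's share (€114,000) is divided into 2 shares of €57,000: Paloma and Ione each take €57,000.
Gita's share (€57,000) passes entirely to Teodor.

Paloma: €57,000; Ione: €57,000; Quilla: €57,000; Teodor: €57,000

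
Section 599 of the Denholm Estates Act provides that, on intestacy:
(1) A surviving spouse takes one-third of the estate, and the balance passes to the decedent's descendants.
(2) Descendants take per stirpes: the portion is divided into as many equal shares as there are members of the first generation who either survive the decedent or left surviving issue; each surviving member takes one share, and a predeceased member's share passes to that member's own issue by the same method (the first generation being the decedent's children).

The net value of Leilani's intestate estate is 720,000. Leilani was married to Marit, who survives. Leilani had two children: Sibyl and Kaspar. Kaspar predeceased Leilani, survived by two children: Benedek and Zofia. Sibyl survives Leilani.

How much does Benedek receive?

Benedek receives 120,000.

Marit takes one-third of 720,000 = 240,000. The remaining 480,000 passes to the descendants.
The descendants' portion (480,000) is divided into 2 shares of 240,000: Sibyl takes 240,000; Kaspar's 240,000 share passes to Kaspar's issue.
Kaspar's share (240,000) is divided into 2 shares of 120,000: Benedek and Zofia each take 120,000.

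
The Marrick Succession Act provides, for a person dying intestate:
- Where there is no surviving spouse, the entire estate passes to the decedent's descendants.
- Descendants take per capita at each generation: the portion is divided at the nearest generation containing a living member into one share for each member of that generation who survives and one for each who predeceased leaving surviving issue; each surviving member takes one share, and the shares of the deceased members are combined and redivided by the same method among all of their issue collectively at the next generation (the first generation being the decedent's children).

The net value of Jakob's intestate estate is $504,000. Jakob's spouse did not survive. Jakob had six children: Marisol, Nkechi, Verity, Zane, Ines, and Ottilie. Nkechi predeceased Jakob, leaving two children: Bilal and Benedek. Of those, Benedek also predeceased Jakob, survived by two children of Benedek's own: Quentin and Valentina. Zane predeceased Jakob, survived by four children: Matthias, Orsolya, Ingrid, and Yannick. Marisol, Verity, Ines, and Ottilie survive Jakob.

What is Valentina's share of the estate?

The entire $504,000 passes to the descendants.
That amount ($504,000) is divided at the children's generation into 6 shares of $84,000. Marisol, Verity, Ines, and Ottilie each take $84,000. The 2 shares of the deceased (Nkechi and Zane) are combined into a pool of $168,000.
That pool ($168,000) is divided at the grandchildren's generation into 6 shares of $28,000. Bilal, Matthias, Orsolya, Ingrid, and Yannick each take $28,000. The remaining share for the deceased Benedek ($28,000) is carried to the next generation.
That pool ($28,000) is divided at the great-grandchildren's generation equally among Quentin and Valentina: $14,000 each.

Valentina receives $14,000.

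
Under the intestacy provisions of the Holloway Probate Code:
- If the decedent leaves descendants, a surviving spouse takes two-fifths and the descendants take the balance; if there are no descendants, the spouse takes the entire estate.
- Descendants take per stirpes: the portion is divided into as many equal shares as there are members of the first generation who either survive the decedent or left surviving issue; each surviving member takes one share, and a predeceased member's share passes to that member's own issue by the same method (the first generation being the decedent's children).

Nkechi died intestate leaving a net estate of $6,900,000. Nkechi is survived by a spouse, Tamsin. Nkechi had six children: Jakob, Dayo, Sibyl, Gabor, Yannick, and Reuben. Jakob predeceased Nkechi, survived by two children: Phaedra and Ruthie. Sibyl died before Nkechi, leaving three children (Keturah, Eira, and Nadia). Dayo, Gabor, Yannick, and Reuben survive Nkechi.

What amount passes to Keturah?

Keturah receives $230,000.

Tamsin takes two-fifths of $6,900,000 = $2,760,000. The remaining $4,140,000 passes to the descendants.
The descendants' portion ($4,140,000) is divided into 6 shares of $690,000: Dayo, Gabor, Yannick, and Reuben each take $690,000; Jakob's $690,000 share passes to Jakob's issue; Sibyl's $690,000 share passes to Sibyl's issue.
Jakob's share ($690,000) is divided into 2 shares of $345,000: Phaedra and Ruthie each take $345,000.
Sibyl's share ($690,000) is divided into 3 shares of $230,000: Keturah, Eira, and Nadia each take $230,000.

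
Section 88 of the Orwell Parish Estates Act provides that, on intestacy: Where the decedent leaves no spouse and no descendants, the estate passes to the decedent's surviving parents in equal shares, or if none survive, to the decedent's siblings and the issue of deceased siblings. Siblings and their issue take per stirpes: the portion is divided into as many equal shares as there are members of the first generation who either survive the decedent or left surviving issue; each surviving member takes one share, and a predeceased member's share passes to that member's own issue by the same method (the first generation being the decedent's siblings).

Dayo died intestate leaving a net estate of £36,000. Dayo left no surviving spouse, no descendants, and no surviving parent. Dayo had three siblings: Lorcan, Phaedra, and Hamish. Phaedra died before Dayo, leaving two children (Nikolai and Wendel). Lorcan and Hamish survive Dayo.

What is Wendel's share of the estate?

The entire £36,000 passes to the siblings and their issue.
That amount (£36,000) is divided into 3 shares of £12,000: Lorcan and Hamish each take £12,000; Phaedra's £12,000 share passes to Phaedra's issue.
Phaedra's share (£12,000) is divided into 2 shares of £6,000: Nikolai and Wendel each take £6,000.

Wendel receives £6,000.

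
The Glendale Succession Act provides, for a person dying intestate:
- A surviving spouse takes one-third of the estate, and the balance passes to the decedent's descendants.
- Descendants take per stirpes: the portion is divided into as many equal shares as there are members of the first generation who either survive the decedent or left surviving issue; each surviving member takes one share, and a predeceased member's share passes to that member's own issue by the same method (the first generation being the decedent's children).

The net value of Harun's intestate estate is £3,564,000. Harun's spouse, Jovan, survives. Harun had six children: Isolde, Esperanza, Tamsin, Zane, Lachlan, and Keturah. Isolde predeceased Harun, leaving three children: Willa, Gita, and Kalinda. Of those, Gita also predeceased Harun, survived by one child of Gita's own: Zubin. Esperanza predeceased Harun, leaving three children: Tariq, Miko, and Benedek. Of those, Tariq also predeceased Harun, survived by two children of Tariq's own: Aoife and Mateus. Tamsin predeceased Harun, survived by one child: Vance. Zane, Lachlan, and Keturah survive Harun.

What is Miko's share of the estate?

Jovan takes one-third of £3,564,000 = £1,188,000. The remaining £2,376,000 passes to the descendants.
The descendants' portion (£2,376,000) is divided into 6 shares of £396,000: Zane, Lachlan, and Keturah each take £396,000; Isolde's £396,000 share passes to Isolde's issue; Esperanza's £396,000 share passes to Esperanza's issue; Tamsin's £396,000 share passes to Tamsin's issue.
Isolde's share (£396,000) is divided into 3 shares of £132,000: Willa and Kalinda each take £132,000; Gita's £132,000 share passes to Gita's issue.
Gita's share (£132,000) passes entirely to Zubin.
Esperanza's share (£396,000) is divided into 3 shares of £132,000: Miko and Benedek each take £132,000; Tariq's £132,000 share passes to Tariq's issue.
Tariq's share (£132,000) is divided into 2 shares of £66,000: Aoife and Mateus each take £66,000.
Tamsin's share (£396,000) passes entirely to Vance.

Miko receives £132,000.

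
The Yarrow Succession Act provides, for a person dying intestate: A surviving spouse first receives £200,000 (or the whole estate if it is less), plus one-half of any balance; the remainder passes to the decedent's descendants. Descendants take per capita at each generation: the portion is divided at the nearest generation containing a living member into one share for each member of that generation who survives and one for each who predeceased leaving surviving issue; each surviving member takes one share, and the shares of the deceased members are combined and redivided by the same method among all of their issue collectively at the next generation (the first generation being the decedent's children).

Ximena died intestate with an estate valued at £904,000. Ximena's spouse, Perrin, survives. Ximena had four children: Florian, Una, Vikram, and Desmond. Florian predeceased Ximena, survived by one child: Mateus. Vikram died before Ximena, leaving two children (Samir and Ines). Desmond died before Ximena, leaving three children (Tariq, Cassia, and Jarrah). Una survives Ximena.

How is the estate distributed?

Perrin first takes £200,000, leaving a balance of £704,000. Perrin then takes one-half of the balance (£352,000), for a total of £552,000. The remaining £352,000 passes to the descendants.
The descendants' portion (£352,000) is divided at the children's generation into 4 shares of £88,000. Una takes £88,000. The 3 shares of the deceased (Florian, Vikram, and Desmond) are combined into a pool of £264,000.
That pool (£264,000) is divided at the grandchildren's generation equally among Mateus, Samir, Ines, Tariq, Cassia, and Jarrah: £44,000 each.

Perrin: £552,000; Mateus: £44,000; Una: £88,000; Samir: £44,000; Ines: £44,000; Tariq: £44,000; Cassia: £44,000; Jarrah: £44,000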